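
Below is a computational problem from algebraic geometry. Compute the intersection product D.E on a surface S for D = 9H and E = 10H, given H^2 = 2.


Using bilinearity of the intersection pairing on a surface S:
(aH).(bH) = ab * (H.H)
We have H^2 = 2.
D.E = (9H).(10H) = 9*10*2
= 90*2
= 180

180


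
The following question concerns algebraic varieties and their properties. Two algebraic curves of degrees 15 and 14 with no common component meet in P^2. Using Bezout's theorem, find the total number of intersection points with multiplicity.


Bezout's theorem states the intersection count equals the product of degrees.
Intersection count = 15 * 14 = 210

210


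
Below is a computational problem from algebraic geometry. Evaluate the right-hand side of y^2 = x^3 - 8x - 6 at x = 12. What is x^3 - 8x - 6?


Compute x^3 - 8x - 6 at x = 12:
x^3 = 12^3 = 1728
(-8)*x = (-8)*12 = -96
Sum: 1728 - 96 - 6 = 1626

1626


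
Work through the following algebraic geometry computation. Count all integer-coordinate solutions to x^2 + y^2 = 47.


Systematically check integer values of x where x^2 <= 47.
For each valid x, check if 47 - x^2 is a perfect square.
Total integer solutions found: 0

0


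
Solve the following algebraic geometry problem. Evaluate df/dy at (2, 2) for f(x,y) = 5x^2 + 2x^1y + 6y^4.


df/dy = 2*x^1 + 4*6*y^3
At (2,2): 2*2^1 + 4*6*2^3
= 4 + 192
= 196

196


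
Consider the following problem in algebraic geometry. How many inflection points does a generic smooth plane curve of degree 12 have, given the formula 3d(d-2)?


For a general smooth plane curve C of degree d, the inflection points are
the intersection of C with its Hessian curve, which has degree 3(d-2).
By Bezout, the total intersection number is d * 3(d-2) = 12 * 30 = 360.
For a general curve every flex is ordinary, so each contributes
multiplicity 1 to C·Hess(C), and the number of distinct inflection
points is 3d(d-2).
Inflection points = 3*12*(12-2) = 3*12*10 = 360

360


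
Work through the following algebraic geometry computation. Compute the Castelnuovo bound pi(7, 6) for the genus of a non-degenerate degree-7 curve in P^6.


Castelnuovo's bound: write d - 1 = m(r-1) + epsilon with 0 <= epsilon < r-1.
d - 1 = 7 - 1 = 6
r - 1 = 6 - 1 = 5
6 = 1*5 + 1, so m = 1, epsilon = 1
pi(d, r) = m(m-1)(r-1)/2 + m*epsilon
= 1*0*5/2 + 1*1
= 0/2 + 1
= 0 + 1 = 1

1


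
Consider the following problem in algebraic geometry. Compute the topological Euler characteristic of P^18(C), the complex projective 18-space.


The complex projective space P^18 has one cell in each even real dimension 0, 2, ..., 36.
The cohomology groups are H^{2k}(P^18) = Z for k = 0,...,18, and 0 otherwise.
Euler characteristic = sum of Betti numbers = 1 per even-dimensional cohomology group.
chi(P^18) = 18 + 1 = 19

19


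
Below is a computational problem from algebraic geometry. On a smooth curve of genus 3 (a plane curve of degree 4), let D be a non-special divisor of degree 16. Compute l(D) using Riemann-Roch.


First, compute the genus of a smooth plane curve of degree 4:
g = (d-1)(d-2)/2 = (4-1)(4-2)/2 = 3
For a non-special divisor D (i.e., h^1(D) = 0), Riemann-Roch gives:
l(D) = deg(D) - g + 1
Since deg(D) = 16 >= 2g - 1 = 5, D is non-special.
l(D) = 16 - 3 + 1 = 14

14


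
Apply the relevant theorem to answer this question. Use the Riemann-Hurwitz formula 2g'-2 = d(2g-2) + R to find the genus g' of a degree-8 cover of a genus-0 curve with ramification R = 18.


Riemann-Hurwitz formula: 2g' - 2 = d(2g - 2) + R
Given: d = 8, g = 0, R = 18
2g' - 2 = 8*(2*0 - 2) + 18
2g' - 2 = 8*(-2) + 18
2g' - 2 = -16 + 18 = 2
2g' = 4
g' = 2

2


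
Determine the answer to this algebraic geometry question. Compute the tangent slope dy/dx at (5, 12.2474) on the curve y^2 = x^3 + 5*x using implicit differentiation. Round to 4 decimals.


Using implicit differentiation of y^2 = x^3 + 5*x:
2y * dy/dx = 3x^2 + 5
dy/dx = (3x^2 + 5)/(2y)
Numerator: 3*5^2 + 5 = 80
Denominator: 2*12.2474 = 24.4948
dy/dx = 80/24.4948 = 3.2660

3.2660


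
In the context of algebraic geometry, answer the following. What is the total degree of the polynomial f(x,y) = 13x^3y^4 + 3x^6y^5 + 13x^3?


Examine each term for its total degree (sum of exponents).
  Term '13x^3y^4' has total degree 3+4 = 7.
  Term '3x^6y^5' has total degree 6+5 = 11.
  Term '13x^3' has total degree 3+0 = 3.
The maximum total degree among all terms is 11.

11


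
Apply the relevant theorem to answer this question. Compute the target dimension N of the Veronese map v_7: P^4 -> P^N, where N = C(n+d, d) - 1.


The Veronese embedding v_d: P^n -> P^N maps each point to all
degree-d monomials in n+1 homogeneous coordinates.
N = C(n+d, d) - 1
N = C(4+7, 7) - 1
N = C(11, 7) - 1
C(11, 7) = 330
N = 330 - 1 = 329

329


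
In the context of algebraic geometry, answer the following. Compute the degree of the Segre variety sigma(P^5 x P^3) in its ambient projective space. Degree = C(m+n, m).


The degree of the Segre variety P^5 x P^3 is C(m+n, m).
= C(8, 5)
= 56

56


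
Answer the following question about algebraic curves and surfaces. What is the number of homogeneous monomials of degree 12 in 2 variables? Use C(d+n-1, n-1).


The number of degree-12 monomials in 2 variables is C(d+n-1, n-1).
= C(12+2-1, 2-1) = C(13, 1)
= 13

13


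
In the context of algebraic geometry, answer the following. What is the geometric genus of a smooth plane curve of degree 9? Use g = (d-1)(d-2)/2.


Using the genus formula for smooth plane curves:
g = (d-1)(d-2)/2
g = (9-1)(9-2)/2
g = 8*7/2
g = 56/2 = 28

28


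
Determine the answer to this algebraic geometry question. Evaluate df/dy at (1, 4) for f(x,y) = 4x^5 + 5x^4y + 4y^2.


df/dy = 5*x^4 + 2*4*y^1
At (1,4): 5*1^4 + 2*4*4^1
= 5 + 32
= 37

37


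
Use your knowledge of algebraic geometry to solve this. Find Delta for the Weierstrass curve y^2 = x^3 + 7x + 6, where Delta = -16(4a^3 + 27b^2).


Compute each component:
4a^3 = 4*7^3 = 4*343 = 1372
27b^2 = 27*6^2 = 27*36 = 972
4a^3 + 27b^2 = 1372 + 972 = 2344
Delta = -16*2344 = -37504

-37504


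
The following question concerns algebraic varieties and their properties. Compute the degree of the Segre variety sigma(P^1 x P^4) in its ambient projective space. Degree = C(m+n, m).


The degree of the Segre variety P^1 x P^4 is C(m+n, m).
= C(5, 1)
= 5

5


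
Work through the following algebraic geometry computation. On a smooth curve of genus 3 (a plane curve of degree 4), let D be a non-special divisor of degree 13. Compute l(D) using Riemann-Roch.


First, compute the genus of a smooth plane curve of degree 4:
g = (d-1)(d-2)/2 = (4-1)(4-2)/2 = 3
For a non-special divisor D (i.e., h^1(D) = 0), Riemann-Roch gives:
l(D) = deg(D) - g + 1
Since deg(D) = 13 >= 2g - 1 = 5, D is non-special.
l(D) = 13 - 3 + 1 = 11

11


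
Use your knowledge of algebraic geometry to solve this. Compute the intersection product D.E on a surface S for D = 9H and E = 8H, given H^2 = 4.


Using bilinearity of the intersection pairing on a surface S:
(aH).(bH) = ab * (H.H)
We have H^2 = 4.
D.E = (9H).(8H) = 9*8*4
= 72*4
= 288

288


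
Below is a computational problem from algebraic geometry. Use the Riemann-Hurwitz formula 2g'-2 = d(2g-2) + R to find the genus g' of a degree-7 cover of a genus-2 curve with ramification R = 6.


Riemann-Hurwitz formula: 2g' - 2 = d(2g - 2) + R
Given: d = 7, g = 2, R = 6
2g' - 2 = 7*(2*2 - 2) + 6
2g' - 2 = 7*2 + 6
2g' - 2 = 14 + 6 = 20
2g' = 22
g' = 11

11


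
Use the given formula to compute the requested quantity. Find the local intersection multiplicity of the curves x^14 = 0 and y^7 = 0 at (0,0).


The intersection multiplicity of V(x^a) and V(y^b) at the origin is:
I(O; V(x^14), V(y^7)) = dim_k(k[x,y]/(x^14, y^7))
A basis for k[x,y]/(x^14, y^7) is the set of monomials x^i * y^j
where 0 <= i < 14 and 0 <= j < 7.
The number of such monomials is 14 * 7 = 98

98


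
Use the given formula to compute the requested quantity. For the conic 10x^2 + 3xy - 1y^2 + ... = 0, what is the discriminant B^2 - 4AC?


The discriminant of a conic Ax^2 + Bxy + Cy^2 + ... = 0 is B^2 - 4AC.
B^2 = 3^2 = 9
4AC = 4*10*(-1) = -40
Discriminant = 9 + 40 = 49

49


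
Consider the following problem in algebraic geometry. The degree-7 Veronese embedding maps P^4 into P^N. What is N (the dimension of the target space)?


The Veronese embedding v_d: P^n -> P^N maps each point to all
degree-d monomials in n+1 homogeneous coordinates.
N = C(n+d, d) - 1
N = C(4+7, 7) - 1
N = C(11, 7) - 1
C(11, 7) = 330
N = 330 - 1 = 329

329


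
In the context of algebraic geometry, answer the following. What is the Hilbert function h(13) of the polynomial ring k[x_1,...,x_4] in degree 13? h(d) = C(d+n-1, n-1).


The Hilbert function for the polynomial ring in 4 variables is:
h(d) = C(d+n-1, n-1)
h(13) = C(13+4-1, 4-1) = C(16, 3)
= 16! / (3! * 13!)
= 560

560


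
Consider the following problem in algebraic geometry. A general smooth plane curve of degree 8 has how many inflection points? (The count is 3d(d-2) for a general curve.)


For a general smooth plane curve C of degree d, the inflection points are
the intersection of C with its Hessian curve, which has degree 3(d-2).
By Bezout, the total intersection number is d * 3(d-2) = 8 * 18 = 144.
For a general curve every flex is ordinary, so each contributes
multiplicity 1 to C·Hess(C), and the number of distinct inflection
points is 3d(d-2).
Inflection points = 3*8*(8-2) = 3*8*6 = 144

144


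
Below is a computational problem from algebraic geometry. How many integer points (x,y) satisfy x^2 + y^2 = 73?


Systematically check integer values of x where x^2 <= 73.
For each valid x, check if 73 - x^2 is a perfect square.
x=3: 73 - 9 = 64, sqrt = 8 (valid)
x=8: 73 - 64 = 9, sqrt = 3 (valid)
Total integer solutions found: 8

8


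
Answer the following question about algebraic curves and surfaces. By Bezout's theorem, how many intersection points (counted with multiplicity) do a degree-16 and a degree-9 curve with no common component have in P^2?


Bezout's theorem states the intersection count equals the product of degrees.
Intersection count = 16 * 9 = 144

144


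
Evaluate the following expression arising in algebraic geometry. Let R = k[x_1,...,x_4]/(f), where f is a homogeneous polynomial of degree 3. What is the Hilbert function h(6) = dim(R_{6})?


For R = k[x_1,...,x_n]/(f) with f homogeneous of degree e:
The Hilbert series is (1 - t^e)/(1 - t)^n.
So h(d) = C(d+n-1, n-1) - C(d-e+n-1, n-1) for d >= e.
With n=4, e=3, d=6:
C(6+4-1, 4-1) = C(9, 3) = 84
C(6-3+4-1, 4-1) = C(6, 3) = 20
h(6) = 84 - 20 = 64

64


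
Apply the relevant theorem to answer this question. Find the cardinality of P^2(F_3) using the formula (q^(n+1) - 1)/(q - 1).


P^2(F_3) has (q^(n+1) - 1)/(q - 1) points.
= 3^2 + 3^1 + 3^0
= 9 + 3 + 1
= 13

13


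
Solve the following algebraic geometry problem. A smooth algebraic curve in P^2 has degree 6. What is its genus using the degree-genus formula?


Using the genus formula for smooth plane curves:
g = (d-1)(d-2)/2
g = (6-1)(6-2)/2
g = 5*4/2
g = 20/2 = 10

10


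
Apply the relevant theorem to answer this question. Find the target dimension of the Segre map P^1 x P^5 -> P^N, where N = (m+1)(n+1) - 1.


The Segre embedding maps P^m x P^n into P^N via
all products of coordinates from each factor.
N = (m+1)(n+1) - 1
N = (1+1)(5+1) - 1
N = 2*6 - 1
N = 12 - 1 = 11

11


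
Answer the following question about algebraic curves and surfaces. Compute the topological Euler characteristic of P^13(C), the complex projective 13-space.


The complex projective space P^13 has one cell in each even real dimension 0, 2, ..., 26.
The cohomology groups are H^{2k}(P^13) = Z for k = 0,...,13, and 0 otherwise.
Euler characteristic = sum of Betti numbers = 1 per even-dimensional cohomology group.
chi(P^13) = 13 + 1 = 14

14


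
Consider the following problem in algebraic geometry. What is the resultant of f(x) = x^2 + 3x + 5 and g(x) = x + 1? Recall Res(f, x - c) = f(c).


For Res(f, x - c), we evaluate f at x = c.
f(-1) = (-1)^2 + 3*(-1) + 5
= 1 - 3 + 5
= -2 + 5 = 3
Res(f, g) = 3

3


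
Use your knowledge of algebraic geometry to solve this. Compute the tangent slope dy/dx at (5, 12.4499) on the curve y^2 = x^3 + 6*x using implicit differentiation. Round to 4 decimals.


Using implicit differentiation of y^2 = x^3 + 6*x:
2y * dy/dx = 3x^2 + 6
dy/dx = (3x^2 + 6)/(2y)
Numerator: 3*5^2 + 6 = 81
Denominator: 2*12.4499 = 24.8998
dy/dx = 81/24.8998 = 3.2530

3.2530


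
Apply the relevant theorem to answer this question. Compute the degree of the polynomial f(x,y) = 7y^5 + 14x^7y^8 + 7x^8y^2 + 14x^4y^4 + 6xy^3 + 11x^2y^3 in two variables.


Examine each term for its total degree (sum of exponents).
  Term '7y^5' has total degree 0+5 = 5.
  Term '14x^7y^8' has total degree 7+8 = 15.
  Term '7x^8y^2' has total degree 8+2 = 10.
  Term '14x^4y^4' has total degree 4+4 = 8.
  Term '6xy^3' has total degree 1+3 = 4.
  Term '11x^2y^3' has total degree 2+3 = 5.
The maximum total degree among all terms is 15.

15


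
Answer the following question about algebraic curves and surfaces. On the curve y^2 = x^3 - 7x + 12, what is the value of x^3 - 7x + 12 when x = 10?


Compute x^3 - 7x + 12 at x = 10:
x^3 = 10^3 = 1000
(-7)*x = (-7)*10 = -70
Sum: 1000 - 70 + 12 = 942

942


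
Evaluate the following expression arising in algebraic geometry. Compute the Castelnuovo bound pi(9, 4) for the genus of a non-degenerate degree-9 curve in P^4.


Castelnuovo's bound: write d - 1 = m(r-1) + epsilon with 0 <= epsilon < r-1.
d - 1 = 9 - 1 = 8
r - 1 = 4 - 1 = 3
8 = 2*3 + 2, so m = 2, epsilon = 2
pi(d, r) = m(m-1)(r-1)/2 + m*epsilon
= 2*1*3/2 + 2*2
= 6/2 + 4
= 3 + 4 = 7

7


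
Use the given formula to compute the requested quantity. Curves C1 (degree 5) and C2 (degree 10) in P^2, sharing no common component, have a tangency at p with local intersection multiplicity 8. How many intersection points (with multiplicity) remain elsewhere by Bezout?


By Bezout's theorem, the total intersection number is d1 * d2.
Total = 5 * 10 = 50
Intersection multiplicity at p = 8
Remaining intersections = 50 - 8 = 42

42


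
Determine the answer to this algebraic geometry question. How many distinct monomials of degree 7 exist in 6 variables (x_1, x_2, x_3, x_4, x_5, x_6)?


The number of degree-7 monomials in 6 variables is C(d+n-1, n-1).
= C(7+6-1, 6-1) = C(12, 5)
= 792

792


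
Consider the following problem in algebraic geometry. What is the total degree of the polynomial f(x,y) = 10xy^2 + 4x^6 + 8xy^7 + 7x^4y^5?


Examine each term for its total degree (sum of exponents).
  Term '10xy^2' has total degree 1+2 = 3.
  Term '4x^6' has total degree 6+0 = 6.
  Term '8xy^7' has total degree 1+7 = 8.
  Term '7x^4y^5' has total degree 4+5 = 9.
The maximum total degree among all terms is 9.

9


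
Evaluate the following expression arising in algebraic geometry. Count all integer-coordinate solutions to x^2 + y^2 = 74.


Systematically check integer values of x where x^2 <= 74.
For each valid x, check if 74 - x^2 is a perfect square.
x=5: 74 - 25 = 49, sqrt = 7 (valid)
x=7: 74 - 49 = 25, sqrt = 5 (valid)
Total integer solutions found: 8

8


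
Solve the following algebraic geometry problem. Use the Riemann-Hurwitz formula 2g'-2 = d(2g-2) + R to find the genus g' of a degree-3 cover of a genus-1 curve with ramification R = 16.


Riemann-Hurwitz formula: 2g' - 2 = d(2g - 2) + R
Given: d = 3, g = 1, R = 16
2g' - 2 = 3*(2*1 - 2) + 16
2g' - 2 = 3*0 + 16
2g' - 2 = 0 + 16 = 16
2g' = 18
g' = 9

9


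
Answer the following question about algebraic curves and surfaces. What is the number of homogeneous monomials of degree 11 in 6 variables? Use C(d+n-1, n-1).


The number of degree-11 monomials in 6 variables is C(d+n-1, n-1).
= C(11+6-1, 6-1) = C(16, 5)
= 4368

4368


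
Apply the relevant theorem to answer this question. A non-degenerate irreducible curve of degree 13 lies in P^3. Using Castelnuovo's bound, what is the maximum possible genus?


Castelnuovo's bound: write d - 1 = m(r-1) + epsilon with 0 <= epsilon < r-1.
d - 1 = 13 - 1 = 12
r - 1 = 3 - 1 = 2
12 = 6*2 + 0, so m = 6, epsilon = 0
pi(d, r) = m(m-1)(r-1)/2 + m*epsilon
= 6*5*2/2 + 6*0
= 60/2 + 0
= 30 + 0 = 30

30


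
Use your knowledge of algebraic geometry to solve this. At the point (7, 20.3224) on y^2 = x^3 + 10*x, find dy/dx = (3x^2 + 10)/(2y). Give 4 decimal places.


Using implicit differentiation of y^2 = x^3 + 10*x:
2y * dy/dx = 3x^2 + 10
dy/dx = (3x^2 + 10)/(2y)
Numerator: 3*7^2 + 10 = 157
Denominator: 2*20.3224 = 40.6448
dy/dx = 157/40.6448 = 3.8627

3.8627


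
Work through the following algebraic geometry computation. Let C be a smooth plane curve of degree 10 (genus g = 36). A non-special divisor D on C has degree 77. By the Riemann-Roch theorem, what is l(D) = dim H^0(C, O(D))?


First, compute the genus of a smooth plane curve of degree 10:
g = (d-1)(d-2)/2 = (10-1)(10-2)/2 = 36
For a non-special divisor D (i.e., h^1(D) = 0), Riemann-Roch gives:
l(D) = deg(D) - g + 1
Since deg(D) = 77 >= 2g - 1 = 71, D is non-special.
l(D) = 77 - 36 + 1 = 42

42


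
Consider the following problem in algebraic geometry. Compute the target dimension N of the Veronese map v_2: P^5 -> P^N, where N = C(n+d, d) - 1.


The Veronese embedding v_d: P^n -> P^N maps each point to all
degree-d monomials in n+1 homogeneous coordinates.
N = C(n+d, d) - 1
N = C(5+2, 2) - 1
N = C(7, 2) - 1
C(7, 2) = 21
N = 21 - 1 = 20

20


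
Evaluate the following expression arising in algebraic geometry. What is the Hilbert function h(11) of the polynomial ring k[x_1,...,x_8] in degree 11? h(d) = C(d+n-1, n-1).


The Hilbert function for the polynomial ring in 8 variables is:
h(d) = C(d+n-1, n-1)
h(11) = C(11+8-1, 8-1) = C(18, 7)
= 18! / (7! * 11!)
= 31824

31824


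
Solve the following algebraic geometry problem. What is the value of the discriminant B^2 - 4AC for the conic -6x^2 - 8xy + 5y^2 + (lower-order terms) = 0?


The discriminant of a conic Ax^2 + Bxy + Cy^2 + ... = 0 is B^2 - 4AC.
B^2 = (-8)^2 = 64
4AC = 4*(-6)*5 = -120
Discriminant = 64 + 120 = 184

184


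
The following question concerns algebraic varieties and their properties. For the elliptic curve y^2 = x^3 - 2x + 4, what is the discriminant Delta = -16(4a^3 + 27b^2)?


Compute each component:
4a^3 = 4*(-2)^3 = 4*(-8) = -32
27b^2 = 27*4^2 = 27*16 = 432
4a^3 + 27b^2 = -32 + 432 = 400
Delta = -16*400 = -6400

-6400


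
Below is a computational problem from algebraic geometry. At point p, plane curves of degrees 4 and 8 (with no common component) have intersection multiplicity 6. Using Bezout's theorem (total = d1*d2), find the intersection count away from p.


By Bezout's theorem, the total intersection number is d1 * d2.
Total = 4 * 8 = 32
Intersection multiplicity at p = 6
Remaining intersections = 32 - 6 = 26

26


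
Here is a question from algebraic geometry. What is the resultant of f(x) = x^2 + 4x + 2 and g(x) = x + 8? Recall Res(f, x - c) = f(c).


For Res(f, x - c), we evaluate f at x = c.
f(-8) = (-8)^2 + 4*(-8) + 2
= 64 - 32 + 2
= 32 + 2 = 34
Res(f, g) = 34

34


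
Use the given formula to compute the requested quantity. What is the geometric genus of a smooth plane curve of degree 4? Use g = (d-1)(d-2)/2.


Using the genus formula for smooth plane curves:
g = (d-1)(d-2)/2
g = (4-1)(4-2)/2
g = 3*2/2
g = 6/2 = 3

3


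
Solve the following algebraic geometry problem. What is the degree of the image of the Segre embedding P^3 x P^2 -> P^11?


The degree of the Segre variety P^3 x P^2 is C(m+n, m).
= C(5, 3)
= 10

10


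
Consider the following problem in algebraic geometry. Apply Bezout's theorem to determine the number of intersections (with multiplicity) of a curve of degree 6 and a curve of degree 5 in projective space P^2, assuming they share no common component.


Bezout's theorem states the intersection count equals the product of degrees.
Intersection count = 6 * 5 = 30

30


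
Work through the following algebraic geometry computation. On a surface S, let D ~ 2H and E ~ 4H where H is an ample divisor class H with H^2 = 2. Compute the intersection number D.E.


Using bilinearity of the intersection pairing on a surface S:
(aH).(bH) = ab * (H.H)
We have H^2 = 2.
D.E = (2H).(4H) = 2*4*2
= 8*2
= 16

16


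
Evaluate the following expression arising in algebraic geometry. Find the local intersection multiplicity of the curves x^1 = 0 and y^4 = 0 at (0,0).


The intersection multiplicity of V(x^a) and V(y^b) at the origin is:
I(O; V(x^1), V(y^4)) = dim_k(k[x,y]/(x^1, y^4))
A basis for k[x,y]/(x^1, y^4) is the set of monomials x^i * y^j
where 0 <= i < 1 and 0 <= j < 4.
The number of such monomials is 1 * 4 = 4

4


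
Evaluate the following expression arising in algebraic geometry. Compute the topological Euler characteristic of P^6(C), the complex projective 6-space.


The complex projective space P^6 has one cell in each even real dimension 0, 2, ..., 12.
The cohomology groups are H^{2k}(P^6) = Z for k = 0,...,6, and 0 otherwise.
Euler characteristic = sum of Betti numbers = 1 per even-dimensional cohomology group.
chi(P^6) = 6 + 1 = 7

7


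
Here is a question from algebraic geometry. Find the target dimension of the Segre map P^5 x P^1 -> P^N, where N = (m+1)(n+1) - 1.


The Segre embedding maps P^m x P^n into P^N via
all products of coordinates from each factor.
N = (m+1)(n+1) - 1
N = (5+1)(1+1) - 1
N = 6*2 - 1
N = 12 - 1 = 11

11


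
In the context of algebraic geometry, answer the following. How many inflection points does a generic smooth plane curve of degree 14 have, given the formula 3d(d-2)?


For a general smooth plane curve C of degree d, the inflection points are
the intersection of C with its Hessian curve, which has degree 3(d-2).
By Bezout, the total intersection number is d * 3(d-2) = 14 * 36 = 504.
For a general curve every flex is ordinary, so each contributes
multiplicity 1 to C·Hess(C), and the number of distinct inflection
points is 3d(d-2).
Inflection points = 3*14*(14-2) = 3*14*12 = 504

504


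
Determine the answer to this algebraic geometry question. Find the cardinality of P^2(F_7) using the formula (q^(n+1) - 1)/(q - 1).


P^2(F_7) has (q^(n+1) - 1)/(q - 1) points.
= 7^2 + 7^1 + 7^0
= 49 + 7 + 1
= 57

57


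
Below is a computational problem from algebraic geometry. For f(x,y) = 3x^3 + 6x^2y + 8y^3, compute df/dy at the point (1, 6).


df/dy = 6*x^2 + 3*8*y^2
At (1,6): 6*1^2 + 3*8*6^2
= 6 + 864
= 870

870


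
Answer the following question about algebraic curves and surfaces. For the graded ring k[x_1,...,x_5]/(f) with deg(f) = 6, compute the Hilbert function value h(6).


For R = k[x_1,...,x_n]/(f) with f homogeneous of degree e:
The Hilbert series is (1 - t^e)/(1 - t)^n.
So h(d) = C(d+n-1, n-1) - C(d-e+n-1, n-1) for d >= e.
With n=5, e=6, d=6:
C(6+5-1, 5-1) = C(10, 4) = 210
C(6-6+5-1, 5-1) = C(4, 4) = 1
h(6) = 210 - 1 = 209

209


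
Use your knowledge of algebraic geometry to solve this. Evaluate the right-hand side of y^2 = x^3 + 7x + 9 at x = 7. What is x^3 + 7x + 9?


Compute x^3 + 7x + 9 at x = 7:
x^3 = 7^3 = 343
7*x = 7*7 = 49
Sum: 343 + 49 + 9 = 401

401


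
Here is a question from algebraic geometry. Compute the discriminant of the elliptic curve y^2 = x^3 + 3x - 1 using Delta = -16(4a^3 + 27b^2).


Compute each component:
4a^3 = 4*3^3 = 4*27 = 108
27b^2 = 27*(-1)^2 = 27*1 = 27
4a^3 + 27b^2 = 108 + 27 = 135
Delta = -16*135 = -2160

-2160


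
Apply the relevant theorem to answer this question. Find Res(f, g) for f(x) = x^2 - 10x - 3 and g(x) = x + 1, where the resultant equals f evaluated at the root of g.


For Res(f, x - c), we evaluate f at x = c.
f(-1) = (-1)^2 - 10*(-1) - 3
= 1 + 10 - 3
= 11 - 3 = 8
Res(f, g) = 8

8


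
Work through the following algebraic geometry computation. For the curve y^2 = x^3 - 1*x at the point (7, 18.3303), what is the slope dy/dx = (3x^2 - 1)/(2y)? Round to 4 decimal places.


Using implicit differentiation of y^2 = x^3 - 1*x:
2y * dy/dx = 3x^2 - 1
dy/dx = (3x^2 - 1)/(2y)
Numerator: 3*7^2 - 1 = 146
Denominator: 2*18.3303 = 36.6606
dy/dx = 146/36.6606 = 3.9825

3.9825


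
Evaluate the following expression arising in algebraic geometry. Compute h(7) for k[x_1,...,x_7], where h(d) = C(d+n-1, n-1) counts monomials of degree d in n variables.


The Hilbert function for the polynomial ring in 7 variables is:
h(d) = C(d+n-1, n-1)
h(7) = C(7+7-1, 7-1) = C(13, 6)
= 13! / (6! * 7!)
= 1716

1716


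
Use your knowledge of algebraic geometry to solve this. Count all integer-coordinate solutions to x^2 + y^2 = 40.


Systematically check integer values of x where x^2 <= 40.
For each valid x, check if 40 - x^2 is a perfect square.
x=2: 40 - 4 = 36, sqrt = 6 (valid)
x=6: 40 - 36 = 4, sqrt = 2 (valid)
Total integer solutions found: 8

8


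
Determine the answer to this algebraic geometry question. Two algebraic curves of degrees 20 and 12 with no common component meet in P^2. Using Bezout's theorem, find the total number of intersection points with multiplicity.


Bezout's theorem states the intersection count equals the product of degrees.
Intersection count = 20 * 12 = 240

240


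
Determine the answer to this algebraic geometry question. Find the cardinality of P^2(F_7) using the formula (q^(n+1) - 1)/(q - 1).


P^2(F_7) has (q^(n+1) - 1)/(q - 1) points.
= 7^2 + 7^1 + 7^0
= 49 + 7 + 1
= 57

57


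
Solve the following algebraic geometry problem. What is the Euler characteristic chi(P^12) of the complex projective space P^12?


The complex projective space P^12 has one cell in each even real dimension 0, 2, ..., 24.
The cohomology groups are H^{2k}(P^12) = Z for k = 0,...,12, and 0 otherwise.
Euler characteristic = sum of Betti numbers = 1 per even-dimensional cohomology group.
chi(P^12) = 12 + 1 = 13

13


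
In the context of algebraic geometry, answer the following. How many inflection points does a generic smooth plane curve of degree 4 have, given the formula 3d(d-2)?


For a general smooth plane curve C of degree d, the inflection points are
the intersection of C with its Hessian curve, which has degree 3(d-2).
By Bezout, the total intersection number is d * 3(d-2) = 4 * 6 = 24.
For a general curve every flex is ordinary, so each contributes
multiplicity 1 to C·Hess(C), and the number of distinct inflection
points is 3d(d-2).
Inflection points = 3*4*(4-2) = 3*4*2 = 24

24


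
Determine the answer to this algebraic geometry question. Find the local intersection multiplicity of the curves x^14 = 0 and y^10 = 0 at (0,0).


The intersection multiplicity of V(x^a) and V(y^b) at the origin is:
I(O; V(x^14), V(y^10)) = dim_k(k[x,y]/(x^14, y^10))
A basis for k[x,y]/(x^14, y^10) is the set of monomials x^i * y^j
where 0 <= i < 14 and 0 <= j < 10.
The number of such monomials is 14 * 10 = 140

140


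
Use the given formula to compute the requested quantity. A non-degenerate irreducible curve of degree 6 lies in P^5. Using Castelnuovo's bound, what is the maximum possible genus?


Castelnuovo's bound: write d - 1 = m(r-1) + epsilon with 0 <= epsilon < r-1.
d - 1 = 6 - 1 = 5
r - 1 = 5 - 1 = 4
5 = 1*4 + 1, so m = 1, epsilon = 1
pi(d, r) = m(m-1)(r-1)/2 + m*epsilon
= 1*0*4/2 + 1*1
= 0/2 + 1
= 0 + 1 = 1

1


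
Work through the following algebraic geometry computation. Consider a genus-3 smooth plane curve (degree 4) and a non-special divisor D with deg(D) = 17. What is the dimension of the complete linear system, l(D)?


First, compute the genus of a smooth plane curve of degree 4:
g = (d-1)(d-2)/2 = (4-1)(4-2)/2 = 3
For a non-special divisor D (i.e., h^1(D) = 0), Riemann-Roch gives:
l(D) = deg(D) - g + 1
Since deg(D) = 17 >= 2g - 1 = 5, D is non-special.
l(D) = 17 - 3 + 1 = 15

15


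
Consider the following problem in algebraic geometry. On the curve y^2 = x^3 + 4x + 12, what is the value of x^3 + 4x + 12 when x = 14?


Compute x^3 + 4x + 12 at x = 14:
x^3 = 14^3 = 2744
4*x = 4*14 = 56
Sum: 2744 + 56 + 12 = 2812

2812


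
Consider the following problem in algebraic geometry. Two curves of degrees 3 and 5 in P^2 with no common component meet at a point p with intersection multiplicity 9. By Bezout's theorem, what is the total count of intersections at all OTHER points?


By Bezout's theorem, the total intersection number is d1 * d2.
Total = 3 * 5 = 15
Intersection multiplicity at p = 9
Remaining intersections = 15 - 9 = 6

6


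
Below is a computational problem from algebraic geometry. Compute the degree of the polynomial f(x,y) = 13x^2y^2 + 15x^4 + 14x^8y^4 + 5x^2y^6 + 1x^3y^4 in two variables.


Examine each term for its total degree (sum of exponents).
  Term '13x^2y^2' has total degree 2+2 = 4.
  Term '15x^4' has total degree 4+0 = 4.
  Term '14x^8y^4' has total degree 8+4 = 12.
  Term '5x^2y^6' has total degree 2+6 = 8.
  Term '1x^3y^4' has total degree 3+4 = 7.
The maximum total degree among all terms is 12.

12


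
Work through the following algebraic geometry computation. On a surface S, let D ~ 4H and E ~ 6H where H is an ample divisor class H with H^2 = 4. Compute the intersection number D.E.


Using bilinearity of the intersection pairing on a surface S:
(aH).(bH) = ab * (H.H)
We have H^2 = 4.
D.E = (4H).(6H) = 4*6*4
= 24*4
= 96

96


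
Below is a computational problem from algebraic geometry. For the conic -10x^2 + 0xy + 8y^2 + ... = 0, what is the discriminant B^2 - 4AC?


The discriminant of a conic Ax^2 + Bxy + Cy^2 + ... = 0 is B^2 - 4AC.
B^2 = 0^2 = 0
4AC = 4*(-10)*8 = -320
Discriminant = 0 + 320 = 320

320


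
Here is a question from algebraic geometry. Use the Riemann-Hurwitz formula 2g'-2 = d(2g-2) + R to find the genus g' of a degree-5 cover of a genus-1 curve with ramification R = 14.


Riemann-Hurwitz formula: 2g' - 2 = d(2g - 2) + R
Given: d = 5, g = 1, R = 14
2g' - 2 = 5*(2*1 - 2) + 14
2g' - 2 = 5*0 + 14
2g' - 2 = 0 + 14 = 14
2g' = 16
g' = 8

8


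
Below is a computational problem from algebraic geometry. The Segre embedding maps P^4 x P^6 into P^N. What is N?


The Segre embedding maps P^m x P^n into P^N via
all products of coordinates from each factor.
N = (m+1)(n+1) - 1
N = (4+1)(6+1) - 1
N = 5*7 - 1
N = 35 - 1 = 34

34


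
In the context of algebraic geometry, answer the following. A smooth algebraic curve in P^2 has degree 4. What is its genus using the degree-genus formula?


Using the genus formula for smooth plane curves:
g = (d-1)(d-2)/2
g = (4-1)(4-2)/2
g = 3*2/2
g = 6/2 = 3

3


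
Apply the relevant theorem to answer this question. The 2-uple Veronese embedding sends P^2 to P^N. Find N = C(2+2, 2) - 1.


The Veronese embedding v_d: P^n -> P^N maps each point to all
degree-d monomials in n+1 homogeneous coordinates.
N = C(n+d, d) - 1
N = C(2+2, 2) - 1
N = C(4, 2) - 1
C(4, 2) = 6
N = 6 - 1 = 5

5


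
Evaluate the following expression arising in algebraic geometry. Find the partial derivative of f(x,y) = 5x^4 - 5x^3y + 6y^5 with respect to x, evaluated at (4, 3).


df/dx = 4*5*x^3 + 3*(-5)*x^2*y
At (4,3): 4*5*4^3 + 3*(-5)*4^2*3
= 1280 - 720
= 560

560


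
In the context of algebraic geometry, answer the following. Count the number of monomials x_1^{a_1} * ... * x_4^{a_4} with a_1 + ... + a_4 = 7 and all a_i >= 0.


The number of degree-7 monomials in 4 variables is C(d+n-1, n-1).
= C(7+4-1, 4-1) = C(10, 3)
= 120

120


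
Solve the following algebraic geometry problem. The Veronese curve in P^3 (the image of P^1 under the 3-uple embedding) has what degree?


The rational normal curve in P^3 is the image of P^1 under the 3-uple Veronese.
A general hyperplane in P^3 pulls back to a degree-3 form on P^1, which has 3 zeros,
so the curve meets a general hyperplane in 3 points. Degree = 3.

3


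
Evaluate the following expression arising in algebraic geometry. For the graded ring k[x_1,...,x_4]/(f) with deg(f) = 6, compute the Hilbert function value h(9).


For R = k[x_1,...,x_n]/(f) with f homogeneous of degree e:
The Hilbert series is (1 - t^e)/(1 - t)^n.
So h(d) = C(d+n-1, n-1) - C(d-e+n-1, n-1) for d >= e.
With n=4, e=6, d=9:
C(9+4-1, 4-1) = C(12, 3) = 220
C(9-6+4-1, 4-1) = C(6, 3) = 20
h(9) = 220 - 20 = 200

200


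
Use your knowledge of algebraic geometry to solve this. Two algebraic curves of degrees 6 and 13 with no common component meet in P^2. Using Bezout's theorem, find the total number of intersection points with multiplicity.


Bezout's theorem states the intersection count equals the product of degrees.
Intersection count = 6 * 13 = 78

78


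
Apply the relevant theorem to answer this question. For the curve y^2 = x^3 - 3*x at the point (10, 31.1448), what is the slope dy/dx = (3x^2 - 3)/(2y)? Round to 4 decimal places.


Using implicit differentiation of y^2 = x^3 - 3*x:
2y * dy/dx = 3x^2 - 3
dy/dx = (3x^2 - 3)/(2y)
Numerator: 3*10^2 - 3 = 297
Denominator: 2*31.1448 = 62.2896
dy/dx = 297/62.2896 = 4.7681

4.7681


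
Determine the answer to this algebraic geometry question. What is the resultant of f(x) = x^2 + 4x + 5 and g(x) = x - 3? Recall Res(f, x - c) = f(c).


For Res(f, x - c), we evaluate f at x = c.
f(3) = 3^2 + 4*3 + 5
= 9 + 12 + 5
= 21 + 5 = 26
Res(f, g) = 26

26


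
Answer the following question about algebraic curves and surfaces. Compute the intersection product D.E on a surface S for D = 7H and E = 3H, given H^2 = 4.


Using bilinearity of the intersection pairing on a surface S:
(aH).(bH) = ab * (H.H)
We have H^2 = 4.
D.E = (7H).(3H) = 7*3*4
= 21*4
= 84

84


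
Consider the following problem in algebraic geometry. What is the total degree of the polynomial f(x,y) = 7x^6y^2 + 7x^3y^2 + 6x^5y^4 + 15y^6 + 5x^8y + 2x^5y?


Examine each term for its total degree (sum of exponents).
  Term '7x^6y^2' has total degree 6+2 = 8.
  Term '7x^3y^2' has total degree 3+2 = 5.
  Term '6x^5y^4' has total degree 5+4 = 9.
  Term '15y^6' has total degree 0+6 = 6.
  Term '5x^8y' has total degree 8+1 = 9.
  Term '2x^5y' has total degree 5+1 = 6.
The maximum total degree among all terms is 9.

9


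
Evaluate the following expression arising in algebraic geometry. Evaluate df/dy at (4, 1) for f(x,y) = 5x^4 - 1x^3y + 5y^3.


df/dy = (-1)*x^3 + 3*5*y^2
At (4,1): (-1)*4^3 + 3*5*1^2
= -64 + 15
= -49

-49


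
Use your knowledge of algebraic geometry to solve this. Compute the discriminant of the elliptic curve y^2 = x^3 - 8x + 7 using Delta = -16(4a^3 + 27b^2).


Compute each component:
4a^3 = 4*(-8)^3 = 4*(-512) = -2048
27b^2 = 27*7^2 = 27*49 = 1323
4a^3 + 27b^2 = -2048 + 1323 = -725
Delta = -16*(-725) = 11600

11600


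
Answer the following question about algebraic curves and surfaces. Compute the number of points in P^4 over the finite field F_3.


P^4(F_3) has (q^(n+1) - 1)/(q - 1) points.
= 3^4 + 3^3 + 3^2 + 3^1 + 3^0
= 81 + 27 + 9 + 3 + 1
= 121

121


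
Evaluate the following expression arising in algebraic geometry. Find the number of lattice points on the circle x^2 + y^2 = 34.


Systematically check integer values of x where x^2 <= 34.
For each valid x, check if 34 - x^2 is a perfect square.
x=3: 34 - 9 = 25, sqrt = 5 (valid)
x=5: 34 - 25 = 9, sqrt = 3 (valid)
Total integer solutions found: 8

8


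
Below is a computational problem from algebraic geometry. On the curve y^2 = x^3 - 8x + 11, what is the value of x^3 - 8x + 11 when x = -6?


Compute x^3 - 8x + 11 at x = -6:
x^3 = (-6)^3 = -216
(-8)*x = (-8)*(-6) = 48
Sum: -216 + 48 + 11 = -157

-157


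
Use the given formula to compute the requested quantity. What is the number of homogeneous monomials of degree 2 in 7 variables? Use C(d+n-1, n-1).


The number of degree-2 monomials in 7 variables is C(d+n-1, n-1).
= C(2+7-1, 7-1) = C(8, 6)
= 28

28


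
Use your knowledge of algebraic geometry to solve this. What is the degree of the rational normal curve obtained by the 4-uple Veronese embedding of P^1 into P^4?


The rational normal curve in P^4 is the image of P^1 under the 4-uple Veronese.
A general hyperplane in P^4 pulls back to a degree-4 form on P^1, which has 4 zeros,
so the curve meets a general hyperplane in 4 points. Degree = 4.

4


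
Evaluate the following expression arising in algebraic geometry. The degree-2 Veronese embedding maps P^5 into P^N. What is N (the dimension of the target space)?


The Veronese embedding v_d: P^n -> P^N maps each point to all
degree-d monomials in n+1 homogeneous coordinates.
N = C(n+d, d) - 1
N = C(5+2, 2) - 1
N = C(7, 2) - 1
C(7, 2) = 21
N = 21 - 1 = 20

20


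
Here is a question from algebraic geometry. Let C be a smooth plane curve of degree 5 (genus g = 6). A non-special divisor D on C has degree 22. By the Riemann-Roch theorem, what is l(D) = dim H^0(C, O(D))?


First, compute the genus of a smooth plane curve of degree 5:
g = (d-1)(d-2)/2 = (5-1)(5-2)/2 = 6
For a non-special divisor D (i.e., h^1(D) = 0), Riemann-Roch gives:
l(D) = deg(D) - g + 1
Since deg(D) = 22 >= 2g - 1 = 11, D is non-special.
l(D) = 22 - 6 + 1 = 17

17


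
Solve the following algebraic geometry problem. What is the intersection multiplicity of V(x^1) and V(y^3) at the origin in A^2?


The intersection multiplicity of V(x^a) and V(y^b) at the origin is:
I(O; V(x^1), V(y^3)) = dim_k(k[x,y]/(x^1, y^3))
A basis for k[x,y]/(x^1, y^3) is the set of monomials x^i * y^j
where 0 <= i < 1 and 0 <= j < 3.
The number of such monomials is 1 * 3 = 3

3


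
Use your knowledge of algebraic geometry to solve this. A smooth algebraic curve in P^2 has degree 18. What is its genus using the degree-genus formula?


Using the genus formula for smooth plane curves:
g = (d-1)(d-2)/2
g = (18-1)(18-2)/2
g = 17*16/2
g = 272/2 = 136

136


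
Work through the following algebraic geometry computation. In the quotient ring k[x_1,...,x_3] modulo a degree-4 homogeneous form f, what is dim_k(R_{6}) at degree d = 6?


For R = k[x_1,...,x_n]/(f) with f homogeneous of degree e:
The Hilbert series is (1 - t^e)/(1 - t)^n.
So h(d) = C(d+n-1, n-1) - C(d-e+n-1, n-1) for d >= e.
With n=3, e=4, d=6:
C(6+3-1, 3-1) = C(8, 2) = 28
C(6-4+3-1, 3-1) = C(4, 2) = 6
h(6) = 28 - 6 = 22

22


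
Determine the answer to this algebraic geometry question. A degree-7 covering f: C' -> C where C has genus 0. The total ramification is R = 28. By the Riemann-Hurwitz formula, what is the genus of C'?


Riemann-Hurwitz formula: 2g' - 2 = d(2g - 2) + R
Given: d = 7, g = 0, R = 28
2g' - 2 = 7*(2*0 - 2) + 28
2g' - 2 = 7*(-2) + 28
2g' - 2 = -14 + 28 = 14
2g' = 16
g' = 8

8


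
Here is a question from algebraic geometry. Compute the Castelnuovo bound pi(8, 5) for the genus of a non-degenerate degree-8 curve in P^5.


Castelnuovo's bound: write d - 1 = m(r-1) + epsilon with 0 <= epsilon < r-1.
d - 1 = 8 - 1 = 7
r - 1 = 5 - 1 = 4
7 = 1*4 + 3, so m = 1, epsilon = 3
pi(d, r) = m(m-1)(r-1)/2 + m*epsilon
= 1*0*4/2 + 1*3
= 0/2 + 3
= 0 + 3 = 3

3


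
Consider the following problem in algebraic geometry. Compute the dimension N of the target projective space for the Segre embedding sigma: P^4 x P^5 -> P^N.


The Segre embedding maps P^m x P^n into P^N via
all products of coordinates from each factor.
N = (m+1)(n+1) - 1
N = (4+1)(5+1) - 1
N = 5*6 - 1
N = 30 - 1 = 29

29


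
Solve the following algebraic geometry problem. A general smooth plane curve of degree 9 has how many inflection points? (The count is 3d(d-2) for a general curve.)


For a general smooth plane curve C of degree d, the inflection points are
the intersection of C with its Hessian curve, which has degree 3(d-2).
By Bezout, the total intersection number is d * 3(d-2) = 9 * 21 = 189.
For a general curve every flex is ordinary, so each contributes
multiplicity 1 to C·Hess(C), and the number of distinct inflection
points is 3d(d-2).
Inflection points = 3*9*(9-2) = 3*9*7 = 189

189


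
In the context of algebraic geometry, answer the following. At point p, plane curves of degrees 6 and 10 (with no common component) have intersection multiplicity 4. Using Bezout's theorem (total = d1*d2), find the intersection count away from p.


By Bezout's theorem, the total intersection number is d1 * d2.
Total = 6 * 10 = 60
Intersection multiplicity at p = 4
Remaining intersections = 60 - 4 = 56

56
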